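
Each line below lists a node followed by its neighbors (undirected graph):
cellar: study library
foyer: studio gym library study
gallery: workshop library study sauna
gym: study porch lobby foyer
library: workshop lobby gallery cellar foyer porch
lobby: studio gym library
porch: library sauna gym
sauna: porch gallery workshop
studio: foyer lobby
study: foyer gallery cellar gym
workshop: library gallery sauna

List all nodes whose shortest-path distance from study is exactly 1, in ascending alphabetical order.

Level 0: study
Level 1: cellar, foyer, gallery, gym
Level 2: library, lobby, porch, sauna, studio, workshop

cellar, foyer, gallery, gym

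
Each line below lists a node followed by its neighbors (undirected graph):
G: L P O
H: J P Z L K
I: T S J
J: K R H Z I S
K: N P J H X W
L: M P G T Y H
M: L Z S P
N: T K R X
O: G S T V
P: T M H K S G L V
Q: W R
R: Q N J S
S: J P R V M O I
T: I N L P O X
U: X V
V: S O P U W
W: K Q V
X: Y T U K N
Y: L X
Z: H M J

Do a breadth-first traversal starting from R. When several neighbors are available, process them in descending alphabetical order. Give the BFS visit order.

Visit R; enqueue S, Q, N, J → queue [S, Q, N, J]
Visit S; enqueue V, P, O, M, I → queue [Q, N, J, V, P, O, M, I]
Visit Q; enqueue W → queue [N, J, V, P, O, M, I, W]
Visit N; enqueue X, T, K → queue [J, V, P, O, M, I, W, X, T, K]
Visit J; enqueue Z, H → queue [V, P, O, M, I, W, X, T, K, Z, H]
Visit V; enqueue U → queue [P, O, M, I, W, X, T, K, Z, H, U]
Visit P; enqueue L, G → queue [O, M, I, W, X, T, K, Z, H, U, L, G]
Visit O → queue [M, I, W, X, T, K, Z, H, U, L, G]
Visit M → queue [I, W, X, T, K, Z, H, U, L, G]
Visit I → queue [W, X, T, K, Z, H, U, L, G]
Visit W → queue [X, T, K, Z, H, U, L, G]
Visit X; enqueue Y → queue [T, K, Z, H, U, L, G, Y]
Visit T → queue [K, Z, H, U, L, G, Y]
Visit K → queue [Z, H, U, L, G, Y]
Visit Z → queue [H, U, L, G, Y]
Visit H → queue [U, L, G, Y]
Visit U → queue [L, G, Y]
Visit L → queue [G, Y]
Visit G → queue [Y]
Visit Y → queue []

R → S → Q → N → J → V → P → O → M → I → W → X → T → K → Z → H → U → L → G → Y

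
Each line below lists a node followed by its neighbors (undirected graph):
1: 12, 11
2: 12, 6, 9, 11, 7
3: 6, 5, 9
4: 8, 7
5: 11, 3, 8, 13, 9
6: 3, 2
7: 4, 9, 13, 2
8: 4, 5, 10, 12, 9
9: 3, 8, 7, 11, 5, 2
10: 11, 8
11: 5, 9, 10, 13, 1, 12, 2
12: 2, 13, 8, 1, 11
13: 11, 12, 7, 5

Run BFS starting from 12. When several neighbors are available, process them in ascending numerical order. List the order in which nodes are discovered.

12, 1, 2, 8, 11, 13, 6, 7, 9, 4, 5, 10, 3

Visit 12; enqueue 1, 2, 8, 11, 13 → queue [1, 2, 8, 11, 13]
Visit 1 → queue [2, 8, 11, 13]
Visit 2; enqueue 6, 7, 9 → queue [8, 11, 13, 6, 7, 9]
Visit 8; enqueue 4, 5, 10 → queue [11, 13, 6, 7, 9, 4, 5, 10]
Visit 11 → queue [13, 6, 7, 9, 4, 5, 10]
Visit 13 → queue [6, 7, 9, 4, 5, 10]
Visit 6; enqueue 3 → queue [7, 9, 4, 5, 10, 3]
Visit 7 → queue [9, 4, 5, 10, 3]
Visit 9 → queue [4, 5, 10, 3]
Visit 4 → queue [5, 10, 3]
Visit 5 → queue [10, 3]
Visit 10 → queue [3]
Visit 3 → queue []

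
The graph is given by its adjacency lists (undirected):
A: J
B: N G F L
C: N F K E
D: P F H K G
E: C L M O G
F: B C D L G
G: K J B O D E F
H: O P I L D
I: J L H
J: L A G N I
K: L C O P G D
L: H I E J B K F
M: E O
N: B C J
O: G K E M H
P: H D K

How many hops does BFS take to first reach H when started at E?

2

Level 0: E
Level 1: C, G, L, M, O
Level 2: B, D, F, H, I, J, K, N
Level 3: A, P
H first appears at level 2.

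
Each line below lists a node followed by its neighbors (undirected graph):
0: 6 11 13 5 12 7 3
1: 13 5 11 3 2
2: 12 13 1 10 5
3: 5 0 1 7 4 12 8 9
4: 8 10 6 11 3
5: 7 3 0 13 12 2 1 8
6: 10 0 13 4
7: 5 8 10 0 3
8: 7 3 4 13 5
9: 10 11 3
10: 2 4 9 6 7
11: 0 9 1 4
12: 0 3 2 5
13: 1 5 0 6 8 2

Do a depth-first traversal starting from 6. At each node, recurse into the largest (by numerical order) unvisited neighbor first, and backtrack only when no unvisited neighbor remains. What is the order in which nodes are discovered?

6 → 13 → 8 → 7 → 10 → 9 → 11 → 4 → 3 → 12 → 5 → 2 → 1 → 0

Visit 6
6 → 13
13 → 8
8 → 7
7 → 10
10 → 9
9 → 11
11 → 4
4 → 3
3 → 12
12 → 5
5 → 2
2 → 1
5 → 0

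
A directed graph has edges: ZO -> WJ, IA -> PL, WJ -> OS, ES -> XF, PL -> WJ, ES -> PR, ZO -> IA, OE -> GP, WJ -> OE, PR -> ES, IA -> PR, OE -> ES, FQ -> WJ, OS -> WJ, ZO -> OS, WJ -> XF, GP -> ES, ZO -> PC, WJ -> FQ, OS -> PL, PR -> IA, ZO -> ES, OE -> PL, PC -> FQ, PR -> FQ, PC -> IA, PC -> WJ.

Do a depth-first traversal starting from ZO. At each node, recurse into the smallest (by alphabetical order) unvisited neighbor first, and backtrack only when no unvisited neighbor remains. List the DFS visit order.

ZO, ES, PR, FQ, WJ, OE, GP, PL, OS, XF, IA, PC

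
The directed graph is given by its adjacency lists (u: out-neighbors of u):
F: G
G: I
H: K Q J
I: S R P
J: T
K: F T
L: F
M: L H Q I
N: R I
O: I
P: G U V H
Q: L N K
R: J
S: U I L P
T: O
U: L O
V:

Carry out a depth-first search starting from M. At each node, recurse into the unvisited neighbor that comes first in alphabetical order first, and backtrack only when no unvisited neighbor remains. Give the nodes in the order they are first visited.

Visit M
M → H
H → J
J → T
T → O
O → I
I → P
P → G
P → U
U → L
L → F
P → V
I → R
I → S
H → K
H → Q
Q → N

M → H → J → T → O → I → P → G → U → L → F → V → R → S → K → Q → N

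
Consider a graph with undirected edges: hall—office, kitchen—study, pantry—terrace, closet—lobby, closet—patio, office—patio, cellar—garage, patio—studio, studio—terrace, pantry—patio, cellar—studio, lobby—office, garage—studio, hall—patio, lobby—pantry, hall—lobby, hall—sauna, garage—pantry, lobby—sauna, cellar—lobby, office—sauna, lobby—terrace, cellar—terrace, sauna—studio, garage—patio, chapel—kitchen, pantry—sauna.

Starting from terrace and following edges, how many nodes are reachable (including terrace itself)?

11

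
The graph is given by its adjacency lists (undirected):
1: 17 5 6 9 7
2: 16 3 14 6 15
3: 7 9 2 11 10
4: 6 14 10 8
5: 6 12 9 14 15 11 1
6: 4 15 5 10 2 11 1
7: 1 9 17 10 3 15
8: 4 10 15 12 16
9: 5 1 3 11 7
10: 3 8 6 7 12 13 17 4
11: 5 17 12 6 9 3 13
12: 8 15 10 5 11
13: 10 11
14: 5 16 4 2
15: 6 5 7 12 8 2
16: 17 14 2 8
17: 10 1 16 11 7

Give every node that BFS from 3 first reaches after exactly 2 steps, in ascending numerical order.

Level 0: 3
Level 1: 2, 7, 9, 10, 11
Level 2: 1, 4, 5, 6, 8, 12, 13, 14, 15, 16, 17

1, 4, 5, 6, 8, 12, 13, 14, 15, 16, 17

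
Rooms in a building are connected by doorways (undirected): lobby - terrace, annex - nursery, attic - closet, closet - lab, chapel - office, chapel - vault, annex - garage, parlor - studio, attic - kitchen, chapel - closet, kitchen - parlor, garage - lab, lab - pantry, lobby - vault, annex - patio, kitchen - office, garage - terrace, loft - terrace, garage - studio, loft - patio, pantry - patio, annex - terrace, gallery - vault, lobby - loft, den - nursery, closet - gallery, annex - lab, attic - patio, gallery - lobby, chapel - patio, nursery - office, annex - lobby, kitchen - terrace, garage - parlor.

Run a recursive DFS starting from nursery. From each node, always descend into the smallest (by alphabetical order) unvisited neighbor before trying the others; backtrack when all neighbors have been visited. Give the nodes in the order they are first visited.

nursery, annex, garage, lab, closet, attic, kitchen, office, chapel, patio, loft, lobby, gallery, vault, terrace, pantry, parlor, studio, den

Visit nursery
nursery → annex
annex → garage
garage → lab
lab → closet
closet → attic
attic → kitchen
kitchen → office
office → chapel
chapel → patio
patio → loft
loft → lobby
lobby → gallery
gallery → vault
lobby → terrace
patio → pantry
kitchen → parlor
parlor → studio
nursery → den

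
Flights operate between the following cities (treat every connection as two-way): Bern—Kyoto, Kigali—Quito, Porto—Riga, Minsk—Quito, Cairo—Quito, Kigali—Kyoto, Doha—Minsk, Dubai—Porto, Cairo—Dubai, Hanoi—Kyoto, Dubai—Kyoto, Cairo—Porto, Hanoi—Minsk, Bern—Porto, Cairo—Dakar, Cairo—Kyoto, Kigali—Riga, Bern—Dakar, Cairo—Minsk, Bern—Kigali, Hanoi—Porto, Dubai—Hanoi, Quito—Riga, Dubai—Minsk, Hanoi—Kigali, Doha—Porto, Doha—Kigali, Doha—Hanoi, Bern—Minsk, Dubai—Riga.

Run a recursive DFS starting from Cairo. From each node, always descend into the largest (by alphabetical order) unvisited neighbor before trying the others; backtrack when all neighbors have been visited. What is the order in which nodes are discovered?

Visit Cairo
Cairo → Quito
Quito → Riga
Riga → Porto
Porto → Hanoi
Hanoi → Minsk
Minsk → Dubai
Dubai → Kyoto
Kyoto → Kigali
Kigali → Doha
Kigali → Bern
Bern → Dakar

Cairo -> Quito -> Riga -> Porto -> Hanoi -> Minsk -> Dubai -> Kyoto -> Kigali -> Doha -> Bern -> Dakar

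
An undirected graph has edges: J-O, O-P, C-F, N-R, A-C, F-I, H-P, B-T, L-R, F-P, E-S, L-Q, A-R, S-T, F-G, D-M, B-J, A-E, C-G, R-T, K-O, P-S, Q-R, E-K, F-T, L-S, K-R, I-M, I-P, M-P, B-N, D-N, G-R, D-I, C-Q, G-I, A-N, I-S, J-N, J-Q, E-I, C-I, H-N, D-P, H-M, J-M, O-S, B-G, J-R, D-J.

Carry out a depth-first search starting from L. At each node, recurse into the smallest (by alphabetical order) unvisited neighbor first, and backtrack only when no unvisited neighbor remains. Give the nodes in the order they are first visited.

Visit L
L → Q
Q → C
C → A
A → E
E → I
I → D
D → J
J → B
B → G
G → F
F → P
P → H
H → M
H → N
N → R
R → K
K → O
O → S
S → T

L -> Q -> C -> A -> E -> I -> D -> J -> B -> G -> F -> P -> H -> M -> N -> R -> K -> O -> S -> T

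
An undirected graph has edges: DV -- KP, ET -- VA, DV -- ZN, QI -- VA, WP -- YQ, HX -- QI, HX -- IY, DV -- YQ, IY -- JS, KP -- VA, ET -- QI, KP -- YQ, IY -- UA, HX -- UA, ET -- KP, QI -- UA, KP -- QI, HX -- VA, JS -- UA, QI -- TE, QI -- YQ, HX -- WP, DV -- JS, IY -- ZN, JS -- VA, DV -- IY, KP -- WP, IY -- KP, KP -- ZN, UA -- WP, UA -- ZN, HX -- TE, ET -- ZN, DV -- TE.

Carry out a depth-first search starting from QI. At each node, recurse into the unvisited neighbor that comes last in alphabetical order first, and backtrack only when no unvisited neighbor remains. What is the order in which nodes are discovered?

Visit QI
QI → YQ
YQ → WP
WP → UA
UA → ZN
ZN → KP
KP → VA
VA → JS
JS → IY
IY → HX
HX → TE
TE → DV
VA → ET

QI → YQ → WP → UA → ZN → KP → VA → JS → IY → HX → TE → DV → ET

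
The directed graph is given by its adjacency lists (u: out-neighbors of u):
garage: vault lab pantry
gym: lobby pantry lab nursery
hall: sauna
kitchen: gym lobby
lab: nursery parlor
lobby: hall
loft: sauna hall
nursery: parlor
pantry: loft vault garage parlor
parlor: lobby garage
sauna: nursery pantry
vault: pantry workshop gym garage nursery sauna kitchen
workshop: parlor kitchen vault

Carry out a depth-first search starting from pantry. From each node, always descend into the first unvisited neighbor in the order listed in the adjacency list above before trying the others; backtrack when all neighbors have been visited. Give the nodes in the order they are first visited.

pantry, loft, sauna, nursery, parlor, lobby, hall, garage, vault, workshop, kitchen, gym, lab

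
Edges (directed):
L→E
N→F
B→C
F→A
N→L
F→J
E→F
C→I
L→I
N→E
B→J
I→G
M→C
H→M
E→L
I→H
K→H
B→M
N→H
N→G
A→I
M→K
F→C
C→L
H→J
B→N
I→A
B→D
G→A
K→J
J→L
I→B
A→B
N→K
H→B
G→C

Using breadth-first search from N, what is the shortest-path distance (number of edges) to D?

3

Level 0: N
Level 1: E, F, G, H, K, L
Level 2: A, B, C, I, J, M
Level 3: D
D first appears at level 3.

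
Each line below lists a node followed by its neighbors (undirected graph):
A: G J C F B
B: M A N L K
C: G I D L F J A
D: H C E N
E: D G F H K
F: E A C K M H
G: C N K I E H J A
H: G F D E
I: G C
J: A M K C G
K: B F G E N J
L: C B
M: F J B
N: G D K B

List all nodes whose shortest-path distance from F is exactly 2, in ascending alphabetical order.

B, D, G, I, J, L, N

Level 0: F
Level 1: A, C, E, H, K, M
Level 2: B, D, G, I, J, L, N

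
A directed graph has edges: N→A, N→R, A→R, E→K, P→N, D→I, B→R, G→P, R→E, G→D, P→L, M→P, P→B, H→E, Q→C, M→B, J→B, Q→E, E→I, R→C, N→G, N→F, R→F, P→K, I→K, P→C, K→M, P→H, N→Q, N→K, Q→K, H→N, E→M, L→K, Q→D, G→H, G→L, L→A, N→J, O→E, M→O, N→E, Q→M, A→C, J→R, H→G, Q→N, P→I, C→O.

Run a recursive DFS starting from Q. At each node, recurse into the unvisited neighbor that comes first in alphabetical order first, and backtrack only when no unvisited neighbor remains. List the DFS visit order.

Q C O E I K M B R F P H G D L A N J

Visit Q
Q → C
C → O
O → E
E → I
I → K
K → M
M → B
B → R
R → F
M → P
P → H
H → G
G → D
G → L
L → A
H → N
N → J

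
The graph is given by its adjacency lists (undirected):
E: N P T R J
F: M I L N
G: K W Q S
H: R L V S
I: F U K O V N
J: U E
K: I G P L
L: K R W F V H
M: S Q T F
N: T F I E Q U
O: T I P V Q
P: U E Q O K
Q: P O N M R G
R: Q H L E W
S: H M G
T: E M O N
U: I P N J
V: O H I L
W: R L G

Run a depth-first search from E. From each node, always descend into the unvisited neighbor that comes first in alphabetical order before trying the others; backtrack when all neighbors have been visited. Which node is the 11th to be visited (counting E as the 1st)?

Visit E
E → J
J → U
U → I
I → F
F → L
L → H
H → R
R → Q
Q → G
G → K
K → P
P → O
O → T
T → M
M → S
T → N
O → V
G → W

Visit order: E, J, U, I, F, L, H, R, Q, G, K, P, O, T, M, S, N, V, W

K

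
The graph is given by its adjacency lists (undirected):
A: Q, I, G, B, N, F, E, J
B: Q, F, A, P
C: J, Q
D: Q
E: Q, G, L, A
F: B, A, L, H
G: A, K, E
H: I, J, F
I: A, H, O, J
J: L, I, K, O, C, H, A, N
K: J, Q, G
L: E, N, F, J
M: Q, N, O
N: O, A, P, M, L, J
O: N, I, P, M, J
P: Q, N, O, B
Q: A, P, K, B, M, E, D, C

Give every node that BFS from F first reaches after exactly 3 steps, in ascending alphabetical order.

Level 0: F
Level 1: A, B, H, L
Level 2: E, G, I, J, N, P, Q
Level 3: C, D, K, M, O

C, D, K, M, O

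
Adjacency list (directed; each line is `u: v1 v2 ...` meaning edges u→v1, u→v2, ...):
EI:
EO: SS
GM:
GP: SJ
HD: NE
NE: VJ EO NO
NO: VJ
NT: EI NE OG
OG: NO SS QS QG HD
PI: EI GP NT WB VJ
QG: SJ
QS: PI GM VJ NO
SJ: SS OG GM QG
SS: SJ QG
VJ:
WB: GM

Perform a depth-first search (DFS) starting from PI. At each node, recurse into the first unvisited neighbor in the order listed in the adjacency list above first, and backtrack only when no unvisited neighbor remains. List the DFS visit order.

Visit PI
PI → EI
PI → GP
GP → SJ
SJ → SS
SS → QG
SJ → OG
OG → NO
NO → VJ
OG → QS
QS → GM
OG → HD
HD → NE
NE → EO
PI → NT
PI → WB

PI → EI → GP → SJ → SS → QG → OG → NO → VJ → QS → GM → HD → NE → EO → NT → WB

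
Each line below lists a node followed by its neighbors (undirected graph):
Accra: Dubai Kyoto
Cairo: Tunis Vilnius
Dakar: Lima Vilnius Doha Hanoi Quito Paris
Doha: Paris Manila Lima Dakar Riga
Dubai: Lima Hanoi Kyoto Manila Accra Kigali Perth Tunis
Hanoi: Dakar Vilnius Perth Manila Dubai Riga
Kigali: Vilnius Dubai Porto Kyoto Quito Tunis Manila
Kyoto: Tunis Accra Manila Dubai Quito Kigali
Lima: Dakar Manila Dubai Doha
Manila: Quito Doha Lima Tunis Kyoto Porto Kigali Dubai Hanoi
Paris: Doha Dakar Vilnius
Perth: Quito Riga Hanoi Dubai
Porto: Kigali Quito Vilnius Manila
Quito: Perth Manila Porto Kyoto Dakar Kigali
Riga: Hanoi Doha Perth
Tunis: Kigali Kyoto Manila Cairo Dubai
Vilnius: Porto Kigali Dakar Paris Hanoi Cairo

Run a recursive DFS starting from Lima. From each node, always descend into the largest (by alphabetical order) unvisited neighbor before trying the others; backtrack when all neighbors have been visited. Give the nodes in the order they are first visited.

Lima -> Manila -> Tunis -> Kyoto -> Quito -> Porto -> Vilnius -> Paris -> Doha -> Riga -> Perth -> Hanoi -> Dubai -> Kigali -> Accra -> Dakar -> Cairo

Visit Lima
Lima → Manila
Manila → Tunis
Tunis → Kyoto
Kyoto → Quito
Quito → Porto
Porto → Vilnius
Vilnius → Paris
Paris → Doha
Doha → Riga
Riga → Perth
Perth → Hanoi
Hanoi → Dubai
Dubai → Kigali
Dubai → Accra
Hanoi → Dakar
Vilnius → Cairo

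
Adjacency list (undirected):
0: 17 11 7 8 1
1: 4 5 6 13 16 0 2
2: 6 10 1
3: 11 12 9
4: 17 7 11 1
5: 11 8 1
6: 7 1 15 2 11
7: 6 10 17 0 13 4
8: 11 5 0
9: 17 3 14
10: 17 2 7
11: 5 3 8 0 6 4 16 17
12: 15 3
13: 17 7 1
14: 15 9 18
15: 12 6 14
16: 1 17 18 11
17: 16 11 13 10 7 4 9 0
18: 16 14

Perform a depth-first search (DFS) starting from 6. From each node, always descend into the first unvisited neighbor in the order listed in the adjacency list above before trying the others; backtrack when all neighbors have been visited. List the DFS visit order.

Visit 6
6 → 7
7 → 10
10 → 17
17 → 16
16 → 1
1 → 4
4 → 11
11 → 5
5 → 8
8 → 0
11 → 3
3 → 12
12 → 15
15 → 14
14 → 9
14 → 18
1 → 13
1 → 2

6, 7, 10, 17, 16, 1, 4, 11, 5, 8, 0, 3, 12, 15, 14, 9, 18, 13, 2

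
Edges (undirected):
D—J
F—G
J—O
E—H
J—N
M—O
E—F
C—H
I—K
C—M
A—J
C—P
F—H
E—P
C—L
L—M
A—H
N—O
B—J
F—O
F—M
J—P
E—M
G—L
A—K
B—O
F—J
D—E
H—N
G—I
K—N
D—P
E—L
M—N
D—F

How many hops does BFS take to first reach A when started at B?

2

Level 0: B
Level 1: J, O
Level 2: A, D, F, M, N, P
Level 3: C, E, G, H, K, L
Level 4: I
A first appears at level 2.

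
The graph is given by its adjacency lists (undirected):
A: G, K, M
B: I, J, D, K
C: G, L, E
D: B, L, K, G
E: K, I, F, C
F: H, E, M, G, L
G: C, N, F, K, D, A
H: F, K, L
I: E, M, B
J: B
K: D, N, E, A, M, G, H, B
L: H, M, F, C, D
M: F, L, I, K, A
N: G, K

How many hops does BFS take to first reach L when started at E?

Level 0: E
Level 1: C, F, I, K
Level 2: A, B, D, G, H, L, M, N
Level 3: J
L first appears at level 2.

2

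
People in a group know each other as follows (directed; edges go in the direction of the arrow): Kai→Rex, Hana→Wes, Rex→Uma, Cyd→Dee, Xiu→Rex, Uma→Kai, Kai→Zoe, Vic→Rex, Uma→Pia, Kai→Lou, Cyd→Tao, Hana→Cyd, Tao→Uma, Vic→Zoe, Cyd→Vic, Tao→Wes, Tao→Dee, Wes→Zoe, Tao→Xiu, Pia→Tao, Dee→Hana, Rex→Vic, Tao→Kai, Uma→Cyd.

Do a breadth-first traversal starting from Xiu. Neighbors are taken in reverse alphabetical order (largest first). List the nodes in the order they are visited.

Xiu, Rex, Vic, Uma, Zoe, Pia, Kai, Cyd, Tao, Lou, Dee, Wes, Hana

Visit Xiu; enqueue Rex → queue [Rex]
Visit Rex; enqueue Vic, Uma → queue [Vic, Uma]
Visit Vic; enqueue Zoe → queue [Uma, Zoe]
Visit Uma; enqueue Pia, Kai, Cyd → queue [Zoe, Pia, Kai, Cyd]
Visit Zoe → queue [Pia, Kai, Cyd]
Visit Pia; enqueue Tao → queue [Kai, Cyd, Tao]
Visit Kai; enqueue Lou → queue [Cyd, Tao, Lou]
Visit Cyd; enqueue Dee → queue [Tao, Lou, Dee]
Visit Tao; enqueue Wes → queue [Lou, Dee, Wes]
Visit Lou → queue [Dee, Wes]
Visit Dee; enqueue Hana → queue [Wes, Hana]
Visit Wes → queue [Hana]
Visit Hana → queue []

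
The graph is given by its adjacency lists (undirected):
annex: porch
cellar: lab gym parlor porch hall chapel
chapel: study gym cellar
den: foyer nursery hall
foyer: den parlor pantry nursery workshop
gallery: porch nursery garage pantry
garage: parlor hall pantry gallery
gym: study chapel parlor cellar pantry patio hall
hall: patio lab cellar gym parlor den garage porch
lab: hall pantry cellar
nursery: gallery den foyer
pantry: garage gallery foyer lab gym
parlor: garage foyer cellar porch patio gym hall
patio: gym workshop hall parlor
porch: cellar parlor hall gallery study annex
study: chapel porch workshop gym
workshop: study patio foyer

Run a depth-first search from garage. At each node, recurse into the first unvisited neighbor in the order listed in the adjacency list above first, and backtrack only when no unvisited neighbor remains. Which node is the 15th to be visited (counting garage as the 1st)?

workshop

Visit garage
garage → parlor
parlor → foyer
foyer → den
den → nursery
nursery → gallery
gallery → porch
porch → cellar
cellar → lab
lab → hall
hall → patio
patio → gym
gym → study
study → chapel
study → workshop
gym → pantry
porch → annex

Visit order: garage, parlor, foyer, den, nursery, gallery, porch, cellar, lab, hall, patio, gym, study, chapel, workshop, pantry, annex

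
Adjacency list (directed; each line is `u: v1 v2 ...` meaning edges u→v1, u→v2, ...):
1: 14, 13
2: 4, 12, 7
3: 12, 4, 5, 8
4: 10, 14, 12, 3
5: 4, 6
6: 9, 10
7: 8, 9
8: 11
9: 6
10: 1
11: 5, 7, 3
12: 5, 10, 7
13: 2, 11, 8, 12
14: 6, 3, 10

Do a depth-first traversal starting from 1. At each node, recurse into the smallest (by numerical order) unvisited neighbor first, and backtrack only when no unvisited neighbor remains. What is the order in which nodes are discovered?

1 13 2 4 3 5 6 9 10 8 11 7 12 14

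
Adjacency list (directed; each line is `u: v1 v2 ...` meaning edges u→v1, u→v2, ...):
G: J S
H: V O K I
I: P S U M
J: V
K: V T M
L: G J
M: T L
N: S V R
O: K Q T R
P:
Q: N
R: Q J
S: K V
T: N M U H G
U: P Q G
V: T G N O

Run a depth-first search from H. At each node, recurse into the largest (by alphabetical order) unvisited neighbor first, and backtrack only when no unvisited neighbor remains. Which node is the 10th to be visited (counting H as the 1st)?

L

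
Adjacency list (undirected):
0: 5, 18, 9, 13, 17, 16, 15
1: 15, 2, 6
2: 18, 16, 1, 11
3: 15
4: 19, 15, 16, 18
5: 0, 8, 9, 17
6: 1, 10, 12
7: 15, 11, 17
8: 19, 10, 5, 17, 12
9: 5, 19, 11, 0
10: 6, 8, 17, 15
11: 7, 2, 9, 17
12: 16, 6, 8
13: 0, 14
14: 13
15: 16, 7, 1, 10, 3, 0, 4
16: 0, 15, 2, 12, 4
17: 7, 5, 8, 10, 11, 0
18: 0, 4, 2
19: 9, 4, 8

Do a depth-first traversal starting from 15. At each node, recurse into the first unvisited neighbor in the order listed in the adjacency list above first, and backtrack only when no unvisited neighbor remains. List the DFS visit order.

Visit 15
15 → 16
16 → 0
0 → 5
5 → 8
8 → 19
19 → 9
9 → 11
11 → 7
7 → 17
17 → 10
10 → 6
6 → 1
1 → 2
2 → 18
18 → 4
6 → 12
0 → 13
13 → 14
15 → 3

15, 16, 0, 5, 8, 19, 9, 11, 7, 17, 10, 6, 1, 2, 18, 4, 12, 13, 14, 3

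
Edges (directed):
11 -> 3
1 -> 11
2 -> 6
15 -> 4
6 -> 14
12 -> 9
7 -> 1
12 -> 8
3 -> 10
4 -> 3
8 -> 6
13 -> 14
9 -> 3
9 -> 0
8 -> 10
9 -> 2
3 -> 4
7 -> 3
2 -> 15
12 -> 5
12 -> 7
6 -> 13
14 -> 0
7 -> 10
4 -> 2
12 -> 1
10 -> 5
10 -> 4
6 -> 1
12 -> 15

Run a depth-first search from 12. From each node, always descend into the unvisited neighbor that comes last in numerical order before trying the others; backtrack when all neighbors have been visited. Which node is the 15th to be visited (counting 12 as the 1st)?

8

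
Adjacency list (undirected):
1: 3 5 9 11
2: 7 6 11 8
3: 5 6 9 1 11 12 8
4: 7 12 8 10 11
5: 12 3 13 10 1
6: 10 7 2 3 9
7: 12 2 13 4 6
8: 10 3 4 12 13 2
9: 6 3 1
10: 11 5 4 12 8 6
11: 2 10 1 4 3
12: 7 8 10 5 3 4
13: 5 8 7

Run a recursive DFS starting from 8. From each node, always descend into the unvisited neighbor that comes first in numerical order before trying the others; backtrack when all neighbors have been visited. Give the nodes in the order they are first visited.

Visit 8
8 → 2
2 → 6
6 → 3
3 → 1
1 → 5
5 → 10
10 → 4
4 → 7
7 → 12
7 → 13
4 → 11
1 → 9

8, 2, 6, 3, 1, 5, 10, 4, 7, 12, 13, 11, 9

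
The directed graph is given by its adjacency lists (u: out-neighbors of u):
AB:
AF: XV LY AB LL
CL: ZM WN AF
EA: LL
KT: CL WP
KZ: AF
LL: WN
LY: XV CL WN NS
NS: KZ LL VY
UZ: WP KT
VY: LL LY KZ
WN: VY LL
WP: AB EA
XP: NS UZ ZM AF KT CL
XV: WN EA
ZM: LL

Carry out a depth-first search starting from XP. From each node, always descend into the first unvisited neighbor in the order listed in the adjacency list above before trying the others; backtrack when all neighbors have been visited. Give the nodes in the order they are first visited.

XP -> NS -> KZ -> AF -> XV -> WN -> VY -> LL -> LY -> CL -> ZM -> EA -> AB -> UZ -> WP -> KT

Visit XP
XP → NS
NS → KZ
KZ → AF
AF → XV
XV → WN
WN → VY
VY → LL
VY → LY
LY → CL
CL → ZM
XV → EA
AF → AB
XP → UZ
UZ → WP
UZ → KT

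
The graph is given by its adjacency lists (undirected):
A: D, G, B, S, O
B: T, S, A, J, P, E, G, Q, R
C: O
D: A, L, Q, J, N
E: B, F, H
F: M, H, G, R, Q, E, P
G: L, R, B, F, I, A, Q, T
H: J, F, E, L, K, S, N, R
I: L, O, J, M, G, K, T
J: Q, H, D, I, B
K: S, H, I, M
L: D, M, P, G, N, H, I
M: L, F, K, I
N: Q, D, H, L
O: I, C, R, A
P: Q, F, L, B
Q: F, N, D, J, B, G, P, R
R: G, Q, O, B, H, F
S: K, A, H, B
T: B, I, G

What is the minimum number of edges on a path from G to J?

2

Level 0: G
Level 1: A, B, F, I, L, Q, R, T
Level 2: D, E, H, J, K, M, N, O, P, S
Level 3: C
J first appears at level 2.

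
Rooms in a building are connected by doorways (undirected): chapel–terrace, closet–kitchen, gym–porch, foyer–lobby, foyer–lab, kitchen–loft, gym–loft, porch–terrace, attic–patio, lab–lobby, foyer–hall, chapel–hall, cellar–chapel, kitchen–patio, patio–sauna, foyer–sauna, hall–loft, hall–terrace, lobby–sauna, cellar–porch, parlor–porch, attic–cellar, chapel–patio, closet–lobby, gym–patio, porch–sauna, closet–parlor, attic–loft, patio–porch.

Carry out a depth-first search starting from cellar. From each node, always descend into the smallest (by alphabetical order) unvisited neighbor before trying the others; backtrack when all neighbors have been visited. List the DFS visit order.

cellar attic loft gym patio chapel hall foyer lab lobby closet kitchen parlor porch sauna terrace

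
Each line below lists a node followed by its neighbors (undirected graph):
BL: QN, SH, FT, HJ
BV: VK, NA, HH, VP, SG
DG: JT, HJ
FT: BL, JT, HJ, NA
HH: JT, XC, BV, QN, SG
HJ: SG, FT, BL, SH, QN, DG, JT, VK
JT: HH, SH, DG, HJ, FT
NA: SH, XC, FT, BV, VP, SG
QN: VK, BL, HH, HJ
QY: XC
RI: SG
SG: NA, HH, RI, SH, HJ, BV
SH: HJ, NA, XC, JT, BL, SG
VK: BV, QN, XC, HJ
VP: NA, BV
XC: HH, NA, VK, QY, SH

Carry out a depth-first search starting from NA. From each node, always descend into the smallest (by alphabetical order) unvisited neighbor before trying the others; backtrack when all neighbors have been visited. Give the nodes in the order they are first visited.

NA, BV, HH, JT, DG, HJ, BL, FT, QN, VK, XC, QY, SH, SG, RI, VP

Visit NA
NA → BV
BV → HH
HH → JT
JT → DG
DG → HJ
HJ → BL
BL → FT
BL → QN
QN → VK
VK → XC
XC → QY
XC → SH
SH → SG
SG → RI
BV → VP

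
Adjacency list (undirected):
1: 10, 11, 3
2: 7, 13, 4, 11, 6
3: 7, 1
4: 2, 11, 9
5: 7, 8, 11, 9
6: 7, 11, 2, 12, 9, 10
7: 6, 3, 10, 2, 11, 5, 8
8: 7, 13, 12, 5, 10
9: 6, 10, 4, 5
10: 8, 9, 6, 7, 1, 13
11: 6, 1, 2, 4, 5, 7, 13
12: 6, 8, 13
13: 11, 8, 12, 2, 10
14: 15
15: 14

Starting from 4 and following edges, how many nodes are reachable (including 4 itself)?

13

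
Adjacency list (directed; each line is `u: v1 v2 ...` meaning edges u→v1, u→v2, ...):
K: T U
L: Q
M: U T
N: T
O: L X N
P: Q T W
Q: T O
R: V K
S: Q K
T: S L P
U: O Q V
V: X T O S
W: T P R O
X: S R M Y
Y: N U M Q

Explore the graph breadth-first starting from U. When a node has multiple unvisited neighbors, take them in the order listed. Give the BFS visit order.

Visit U; enqueue O, Q, V → queue [O, Q, V]
Visit O; enqueue L, X, N → queue [Q, V, L, X, N]
Visit Q; enqueue T → queue [V, L, X, N, T]
Visit V; enqueue S → queue [L, X, N, T, S]
Visit L → queue [X, N, T, S]
Visit X; enqueue R, M, Y → queue [N, T, S, R, M, Y]
Visit N → queue [T, S, R, M, Y]
Visit T; enqueue P → queue [S, R, M, Y, P]
Visit S; enqueue K → queue [R, M, Y, P, K]
Visit R → queue [M, Y, P, K]
Visit M → queue [Y, P, K]
Visit Y → queue [P, K]
Visit P; enqueue W → queue [K, W]
Visit K → queue [W]
Visit W → queue []

U → O → Q → V → L → X → N → T → S → R → M → Y → P → K → W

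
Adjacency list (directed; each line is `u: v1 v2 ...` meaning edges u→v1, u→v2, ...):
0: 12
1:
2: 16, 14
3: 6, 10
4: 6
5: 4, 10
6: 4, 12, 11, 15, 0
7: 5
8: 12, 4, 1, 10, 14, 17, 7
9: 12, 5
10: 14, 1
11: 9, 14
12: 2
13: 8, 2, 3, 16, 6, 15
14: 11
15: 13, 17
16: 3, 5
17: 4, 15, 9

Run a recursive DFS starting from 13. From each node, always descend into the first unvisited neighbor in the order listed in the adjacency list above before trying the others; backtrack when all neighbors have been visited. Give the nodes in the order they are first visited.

Visit 13
13 → 8
8 → 12
12 → 2
2 → 16
16 → 3
3 → 6
6 → 4
6 → 11
11 → 9
9 → 5
5 → 10
10 → 14
10 → 1
6 → 15
15 → 17
6 → 0
8 → 7

13 8 12 2 16 3 6 4 11 9 5 10 14 1 15 17 0 7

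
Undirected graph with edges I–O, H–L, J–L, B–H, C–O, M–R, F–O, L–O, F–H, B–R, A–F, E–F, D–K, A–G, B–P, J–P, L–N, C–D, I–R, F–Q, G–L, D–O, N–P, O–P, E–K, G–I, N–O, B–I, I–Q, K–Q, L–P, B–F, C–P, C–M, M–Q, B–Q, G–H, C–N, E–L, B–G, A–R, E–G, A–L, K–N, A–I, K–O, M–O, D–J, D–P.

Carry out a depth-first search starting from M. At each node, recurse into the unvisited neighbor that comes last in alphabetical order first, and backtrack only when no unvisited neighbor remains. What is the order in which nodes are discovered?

M, R, I, Q, K, O, P, N, L, J, D, C, H, G, E, F, B, A

Visit M
M → R
R → I
I → Q
Q → K
K → O
O → P
P → N
N → L
L → J
J → D
D → C
L → H
H → G
G → E
E → F
F → B
F → A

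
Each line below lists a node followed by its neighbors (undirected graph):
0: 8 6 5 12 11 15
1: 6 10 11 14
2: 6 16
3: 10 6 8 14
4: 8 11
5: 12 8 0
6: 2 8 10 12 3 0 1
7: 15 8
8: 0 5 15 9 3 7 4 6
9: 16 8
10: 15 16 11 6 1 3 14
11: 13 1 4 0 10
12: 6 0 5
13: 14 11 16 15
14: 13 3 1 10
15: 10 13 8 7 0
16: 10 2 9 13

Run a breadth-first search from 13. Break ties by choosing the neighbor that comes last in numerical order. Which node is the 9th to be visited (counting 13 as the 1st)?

8

Visit 13; enqueue 16, 15, 14, 11 → queue [16, 15, 14, 11]
Visit 16; enqueue 10, 9, 2 → queue [15, 14, 11, 10, 9, 2]
Visit 15; enqueue 8, 7, 0 → queue [14, 11, 10, 9, 2, 8, 7, 0]
Visit 14; enqueue 3, 1 → queue [11, 10, 9, 2, 8, 7, 0, 3, 1]
Visit 11; enqueue 4 → queue [10, 9, 2, 8, 7, 0, 3, 1, 4]
Visit 10; enqueue 6 → queue [9, 2, 8, 7, 0, 3, 1, 4, 6]
Visit 9 → queue [2, 8, 7, 0, 3, 1, 4, 6]
Visit 2 → queue [8, 7, 0, 3, 1, 4, 6]
Visit 8; enqueue 5 → queue [7, 0, 3, 1, 4, 6, 5]
Visit 7 → queue [0, 3, 1, 4, 6, 5]
Visit 0; enqueue 12 → queue [3, 1, 4, 6, 5, 12]
Visit 3 → queue [1, 4, 6, 5, 12]
Visit 1 → queue [4, 6, 5, 12]
Visit 4 → queue [6, 5, 12]
Visit 6 → queue [5, 12]
Visit 5 → queue [12]
Visit 12 → queue []

Visit order: 13, 16, 15, 14, 11, 10, 9, 2, 8, 7, 0, 3, 1, 4, 6, 5, 12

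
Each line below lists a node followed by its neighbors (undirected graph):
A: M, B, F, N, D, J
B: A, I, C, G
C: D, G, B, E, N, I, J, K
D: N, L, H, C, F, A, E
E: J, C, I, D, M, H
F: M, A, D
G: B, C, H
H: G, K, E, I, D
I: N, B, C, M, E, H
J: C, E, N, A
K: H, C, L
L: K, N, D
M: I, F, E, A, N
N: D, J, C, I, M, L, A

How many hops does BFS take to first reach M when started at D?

2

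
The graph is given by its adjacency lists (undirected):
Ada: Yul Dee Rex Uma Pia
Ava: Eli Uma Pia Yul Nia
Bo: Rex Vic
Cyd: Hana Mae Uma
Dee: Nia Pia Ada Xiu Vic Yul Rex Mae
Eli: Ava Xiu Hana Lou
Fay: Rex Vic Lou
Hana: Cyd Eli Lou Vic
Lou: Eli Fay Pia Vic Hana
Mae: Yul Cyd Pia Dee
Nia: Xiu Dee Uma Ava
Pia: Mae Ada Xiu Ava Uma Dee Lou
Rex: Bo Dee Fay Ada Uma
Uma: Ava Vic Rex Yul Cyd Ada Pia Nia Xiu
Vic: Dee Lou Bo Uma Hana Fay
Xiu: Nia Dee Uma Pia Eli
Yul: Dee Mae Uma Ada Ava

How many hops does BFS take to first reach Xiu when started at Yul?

Level 0: Yul
Level 1: Ada, Ava, Dee, Mae, Uma
Level 2: Cyd, Eli, Nia, Pia, Rex, Vic, Xiu
Level 3: Bo, Fay, Hana, Lou
Xiu first appears at level 2.

2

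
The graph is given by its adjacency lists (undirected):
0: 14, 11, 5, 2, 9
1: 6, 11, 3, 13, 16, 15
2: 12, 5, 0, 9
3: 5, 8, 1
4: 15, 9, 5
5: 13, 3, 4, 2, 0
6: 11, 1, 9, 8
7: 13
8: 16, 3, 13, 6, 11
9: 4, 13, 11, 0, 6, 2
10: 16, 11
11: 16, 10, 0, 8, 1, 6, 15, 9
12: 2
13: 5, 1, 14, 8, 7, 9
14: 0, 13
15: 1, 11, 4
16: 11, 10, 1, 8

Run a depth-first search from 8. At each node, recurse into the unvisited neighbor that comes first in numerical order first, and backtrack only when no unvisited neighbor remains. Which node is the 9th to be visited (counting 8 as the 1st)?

4

Visit 8
8 → 3
3 → 1
1 → 6
6 → 9
9 → 0
0 → 2
2 → 5
5 → 4
4 → 15
15 → 11
11 → 10
10 → 16
5 → 13
13 → 7
13 → 14
2 → 12

Visit order: 8, 3, 1, 6, 9, 0, 2, 5, 4, 15, 11, 10, 16, 13, 7, 14, 12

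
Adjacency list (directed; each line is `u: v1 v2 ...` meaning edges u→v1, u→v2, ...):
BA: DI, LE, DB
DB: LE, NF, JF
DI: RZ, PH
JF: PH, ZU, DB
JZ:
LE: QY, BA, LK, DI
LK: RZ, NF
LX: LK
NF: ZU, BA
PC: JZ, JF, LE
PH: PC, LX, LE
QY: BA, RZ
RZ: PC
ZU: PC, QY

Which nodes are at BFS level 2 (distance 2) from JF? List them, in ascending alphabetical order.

Level 0: JF
Level 1: DB, PH, ZU
Level 2: LE, LX, NF, PC, QY
Level 3: BA, DI, JZ, LK, RZ

LE, LX, NF, PC, QY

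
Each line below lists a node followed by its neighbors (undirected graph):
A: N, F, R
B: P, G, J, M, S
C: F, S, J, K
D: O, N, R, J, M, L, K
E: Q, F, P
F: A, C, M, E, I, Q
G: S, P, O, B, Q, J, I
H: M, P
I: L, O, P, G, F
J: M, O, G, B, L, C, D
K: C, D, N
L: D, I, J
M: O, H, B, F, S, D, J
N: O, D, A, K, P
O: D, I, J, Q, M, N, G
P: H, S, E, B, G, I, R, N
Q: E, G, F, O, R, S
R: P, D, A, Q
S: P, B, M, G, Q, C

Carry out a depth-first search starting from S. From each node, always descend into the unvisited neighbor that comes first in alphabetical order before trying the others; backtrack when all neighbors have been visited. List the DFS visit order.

Visit S
S → B
B → G
G → I
I → F
F → A
A → N
N → D
D → J
J → C
C → K
J → L
J → M
M → H
H → P
P → E
E → Q
Q → O
Q → R

S → B → G → I → F → A → N → D → J → C → K → L → M → H → P → E → Q → O → R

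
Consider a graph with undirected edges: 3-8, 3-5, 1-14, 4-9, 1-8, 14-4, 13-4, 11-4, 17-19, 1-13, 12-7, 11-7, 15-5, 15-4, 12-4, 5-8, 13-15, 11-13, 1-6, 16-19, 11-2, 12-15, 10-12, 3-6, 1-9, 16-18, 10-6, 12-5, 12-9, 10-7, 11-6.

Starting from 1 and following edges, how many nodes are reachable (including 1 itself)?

15

BFS from 1 visits: 1, 6, 8, 9, 13, 14, 3, 10, 11, 5, 4, 12, 15, 7, 2
Reachable nodes: 15 of 19 total.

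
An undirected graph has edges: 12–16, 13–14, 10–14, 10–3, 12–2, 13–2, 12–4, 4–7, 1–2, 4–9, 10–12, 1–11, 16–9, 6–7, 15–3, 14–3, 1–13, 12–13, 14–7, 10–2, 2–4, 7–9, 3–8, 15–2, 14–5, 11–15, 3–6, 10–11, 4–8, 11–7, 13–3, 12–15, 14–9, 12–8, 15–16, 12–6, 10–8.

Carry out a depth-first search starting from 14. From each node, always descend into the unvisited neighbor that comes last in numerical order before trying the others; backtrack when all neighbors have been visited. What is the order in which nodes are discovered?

14, 13, 12, 16, 15, 11, 10, 8, 4, 9, 7, 6, 3, 2, 1, 5

Visit 14
14 → 13
13 → 12
12 → 16
16 → 15
15 → 11
11 → 10
10 → 8
8 → 4
4 → 9
9 → 7
7 → 6
6 → 3
4 → 2
2 → 1
14 → 5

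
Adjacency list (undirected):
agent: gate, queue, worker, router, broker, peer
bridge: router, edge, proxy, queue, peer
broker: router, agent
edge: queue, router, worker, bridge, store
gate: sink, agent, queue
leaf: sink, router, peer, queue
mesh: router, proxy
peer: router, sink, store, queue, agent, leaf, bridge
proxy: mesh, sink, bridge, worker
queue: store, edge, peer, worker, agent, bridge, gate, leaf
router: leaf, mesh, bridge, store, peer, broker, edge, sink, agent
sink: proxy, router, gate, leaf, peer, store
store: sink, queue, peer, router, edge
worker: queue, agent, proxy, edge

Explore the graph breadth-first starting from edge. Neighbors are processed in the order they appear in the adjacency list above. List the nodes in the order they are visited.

edge, queue, router, worker, bridge, store, peer, agent, gate, leaf, mesh, broker, sink, proxy

Visit edge; enqueue queue, router, worker, bridge, store → queue [queue, router, worker, bridge, store]
Visit queue; enqueue peer, agent, gate, leaf → queue [router, worker, bridge, store, peer, agent, gate, leaf]
Visit router; enqueue mesh, broker, sink → queue [worker, bridge, store, peer, agent, gate, leaf, mesh, broker, sink]
Visit worker; enqueue proxy → queue [bridge, store, peer, agent, gate, leaf, mesh, broker, sink, proxy]
Visit bridge → queue [store, peer, agent, gate, leaf, mesh, broker, sink, proxy]
Visit store → queue [peer, agent, gate, leaf, mesh, broker, sink, proxy]
Visit peer → queue [agent, gate, leaf, mesh, broker, sink, proxy]
Visit agent → queue [gate, leaf, mesh, broker, sink, proxy]
Visit gate → queue [leaf, mesh, broker, sink, proxy]
Visit leaf → queue [mesh, broker, sink, proxy]
Visit mesh → queue [broker, sink, proxy]
Visit broker → queue [sink, proxy]
Visit sink → queue [proxy]
Visit proxy → queue []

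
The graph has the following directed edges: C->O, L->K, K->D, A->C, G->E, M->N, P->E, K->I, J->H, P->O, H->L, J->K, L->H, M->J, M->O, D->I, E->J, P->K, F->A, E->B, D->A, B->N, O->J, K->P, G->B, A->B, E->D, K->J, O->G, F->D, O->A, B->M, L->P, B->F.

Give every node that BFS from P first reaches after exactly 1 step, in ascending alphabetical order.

Level 0: P
Level 1: E, K, O
Level 2: A, B, D, G, I, J
Level 3: C, F, H, M, N
Level 4: L

E, K, O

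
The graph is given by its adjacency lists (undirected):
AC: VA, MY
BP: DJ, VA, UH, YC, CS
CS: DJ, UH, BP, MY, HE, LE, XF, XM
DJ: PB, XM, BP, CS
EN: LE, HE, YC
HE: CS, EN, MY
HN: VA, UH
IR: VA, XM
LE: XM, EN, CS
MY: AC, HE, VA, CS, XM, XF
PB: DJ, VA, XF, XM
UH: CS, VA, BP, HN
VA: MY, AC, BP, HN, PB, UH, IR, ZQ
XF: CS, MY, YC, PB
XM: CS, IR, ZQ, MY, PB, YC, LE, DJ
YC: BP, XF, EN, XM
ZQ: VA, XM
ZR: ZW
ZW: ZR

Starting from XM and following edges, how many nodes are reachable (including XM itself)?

BFS from XM visits: XM, CS, IR, ZQ, MY, PB, YC, LE, DJ, UH, BP, HE, XF, VA, AC, EN, HN
Reachable nodes: 17 of 19 total.

17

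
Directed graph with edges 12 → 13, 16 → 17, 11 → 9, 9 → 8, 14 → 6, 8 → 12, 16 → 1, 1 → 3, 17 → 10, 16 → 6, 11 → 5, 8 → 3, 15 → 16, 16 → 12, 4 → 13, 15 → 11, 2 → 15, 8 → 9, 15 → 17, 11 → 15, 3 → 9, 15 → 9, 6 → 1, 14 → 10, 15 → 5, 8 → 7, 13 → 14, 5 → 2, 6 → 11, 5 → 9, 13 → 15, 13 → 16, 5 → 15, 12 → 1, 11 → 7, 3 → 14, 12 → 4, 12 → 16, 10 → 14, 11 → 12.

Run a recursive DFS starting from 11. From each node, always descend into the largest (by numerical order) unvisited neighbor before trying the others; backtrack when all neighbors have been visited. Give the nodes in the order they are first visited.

11 15 17 10 14 6 1 3 9 8 12 16 13 4 7 5 2

Visit 11
11 → 15
15 → 17
17 → 10
10 → 14
14 → 6
6 → 1
1 → 3
3 → 9
9 → 8
8 → 12
12 → 16
12 → 13
12 → 4
8 → 7
15 → 5
5 → 2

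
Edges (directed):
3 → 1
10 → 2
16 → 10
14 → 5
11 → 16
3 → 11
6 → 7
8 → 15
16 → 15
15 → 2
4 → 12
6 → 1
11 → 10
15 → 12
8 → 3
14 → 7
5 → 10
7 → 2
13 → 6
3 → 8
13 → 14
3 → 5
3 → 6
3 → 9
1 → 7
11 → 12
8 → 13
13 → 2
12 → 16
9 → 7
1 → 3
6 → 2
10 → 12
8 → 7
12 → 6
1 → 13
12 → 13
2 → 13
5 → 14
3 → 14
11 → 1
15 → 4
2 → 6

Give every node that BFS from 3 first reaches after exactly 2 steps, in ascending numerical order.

2, 7, 10, 12, 13, 15, 16

Level 0: 3
Level 1: 1, 5, 6, 8, 9, 11, 14
Level 2: 2, 7, 10, 12, 13, 15, 16
Level 3: 4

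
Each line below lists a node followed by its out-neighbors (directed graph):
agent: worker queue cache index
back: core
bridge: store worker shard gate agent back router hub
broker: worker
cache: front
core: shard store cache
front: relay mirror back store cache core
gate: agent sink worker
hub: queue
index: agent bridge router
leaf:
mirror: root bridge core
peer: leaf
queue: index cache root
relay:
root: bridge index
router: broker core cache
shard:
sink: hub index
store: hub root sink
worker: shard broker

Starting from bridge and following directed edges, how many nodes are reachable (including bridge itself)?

BFS from bridge visits: bridge, store, worker, shard, gate, agent, back, router, hub, root, sink, broker, queue, cache, index, core, front, relay, mirror
Reachable nodes: 19 of 21 total.

19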